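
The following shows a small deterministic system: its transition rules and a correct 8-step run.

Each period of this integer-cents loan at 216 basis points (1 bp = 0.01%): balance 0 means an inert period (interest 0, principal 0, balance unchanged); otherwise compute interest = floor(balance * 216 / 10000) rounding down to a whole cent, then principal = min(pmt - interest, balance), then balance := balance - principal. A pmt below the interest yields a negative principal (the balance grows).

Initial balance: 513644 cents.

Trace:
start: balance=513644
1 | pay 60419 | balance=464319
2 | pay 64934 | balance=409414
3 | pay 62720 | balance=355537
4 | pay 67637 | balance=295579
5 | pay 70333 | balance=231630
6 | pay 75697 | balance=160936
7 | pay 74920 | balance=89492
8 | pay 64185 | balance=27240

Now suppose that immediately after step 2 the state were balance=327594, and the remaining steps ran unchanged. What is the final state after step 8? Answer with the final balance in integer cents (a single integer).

state after step 2 := balance=327594
3 | pay 62720 | balance=271950
4 | pay 67637 | balance=210187
5 | pay 70333 | balance=144394
6 | pay 75697 | balance=71815
7 | pay 74920 | balance=0
8 | pay 64185 | balance=0

0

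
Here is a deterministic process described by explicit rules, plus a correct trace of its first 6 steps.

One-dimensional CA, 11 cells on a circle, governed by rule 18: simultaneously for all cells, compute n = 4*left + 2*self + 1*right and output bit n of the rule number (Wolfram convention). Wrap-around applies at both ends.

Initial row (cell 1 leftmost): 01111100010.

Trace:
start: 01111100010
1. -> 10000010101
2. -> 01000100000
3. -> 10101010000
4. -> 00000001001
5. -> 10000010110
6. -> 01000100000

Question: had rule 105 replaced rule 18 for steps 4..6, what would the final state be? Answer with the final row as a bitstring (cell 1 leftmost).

(re-executing steps 4..6 under rule 105; state before step 4: 10101010000)
4. -> 01010100110
5. -> 00101000110
6. -> 10010010110

10010010110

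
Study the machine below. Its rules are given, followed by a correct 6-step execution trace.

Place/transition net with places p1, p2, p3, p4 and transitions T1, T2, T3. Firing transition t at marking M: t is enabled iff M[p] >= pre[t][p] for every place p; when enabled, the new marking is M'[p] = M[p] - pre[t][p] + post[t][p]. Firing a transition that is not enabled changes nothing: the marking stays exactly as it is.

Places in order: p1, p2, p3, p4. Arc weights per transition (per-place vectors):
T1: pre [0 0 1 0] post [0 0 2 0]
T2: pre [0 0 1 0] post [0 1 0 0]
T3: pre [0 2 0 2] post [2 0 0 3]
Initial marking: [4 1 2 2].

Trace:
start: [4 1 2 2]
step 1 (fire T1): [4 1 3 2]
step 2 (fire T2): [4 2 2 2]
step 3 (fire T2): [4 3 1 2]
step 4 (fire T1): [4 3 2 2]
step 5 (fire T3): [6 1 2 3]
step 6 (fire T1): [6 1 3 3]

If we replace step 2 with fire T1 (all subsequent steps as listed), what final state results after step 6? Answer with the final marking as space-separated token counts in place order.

6 0 5 3

(re-executing from step 2 with the substitution; state before step 2: [4 1 3 2])
step 2 (fire T1): [4 1 4 2]
step 3 (fire T2): [4 2 3 2]
step 4 (fire T1): [4 2 4 2]
step 5 (fire T3): [6 0 4 3]
step 6 (fire T1): [6 0 5 3]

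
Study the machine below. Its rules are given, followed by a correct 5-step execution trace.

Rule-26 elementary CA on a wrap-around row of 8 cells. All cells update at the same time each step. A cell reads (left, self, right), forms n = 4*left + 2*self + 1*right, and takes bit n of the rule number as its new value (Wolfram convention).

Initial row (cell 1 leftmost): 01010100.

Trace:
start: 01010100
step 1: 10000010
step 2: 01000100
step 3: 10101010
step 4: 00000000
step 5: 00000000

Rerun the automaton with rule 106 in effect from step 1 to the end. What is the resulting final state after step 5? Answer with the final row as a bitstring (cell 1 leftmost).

10001010

(re-executing steps 1..5 under rule 106; state before step 1: 01010100)
step 1: 10101000
step 2: 01010001
step 3: 10100010
step 4: 01000101
step 5: 10001010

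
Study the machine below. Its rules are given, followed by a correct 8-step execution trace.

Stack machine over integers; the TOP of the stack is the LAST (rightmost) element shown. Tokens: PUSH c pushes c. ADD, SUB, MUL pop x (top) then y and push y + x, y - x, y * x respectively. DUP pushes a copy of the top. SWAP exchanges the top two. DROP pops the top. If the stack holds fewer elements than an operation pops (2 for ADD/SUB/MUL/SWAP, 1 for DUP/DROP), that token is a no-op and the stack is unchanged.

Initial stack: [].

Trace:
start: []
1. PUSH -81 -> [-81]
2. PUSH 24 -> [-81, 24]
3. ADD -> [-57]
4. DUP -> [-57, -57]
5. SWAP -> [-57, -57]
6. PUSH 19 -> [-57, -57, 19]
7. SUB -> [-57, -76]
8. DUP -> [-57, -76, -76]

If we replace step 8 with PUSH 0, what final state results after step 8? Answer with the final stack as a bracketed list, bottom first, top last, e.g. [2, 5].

(re-executing from step 8 with the substitution; state before step 8: [-57, -76])
8. PUSH 0 -> [-57, -76, 0]

[-57, -76, 0]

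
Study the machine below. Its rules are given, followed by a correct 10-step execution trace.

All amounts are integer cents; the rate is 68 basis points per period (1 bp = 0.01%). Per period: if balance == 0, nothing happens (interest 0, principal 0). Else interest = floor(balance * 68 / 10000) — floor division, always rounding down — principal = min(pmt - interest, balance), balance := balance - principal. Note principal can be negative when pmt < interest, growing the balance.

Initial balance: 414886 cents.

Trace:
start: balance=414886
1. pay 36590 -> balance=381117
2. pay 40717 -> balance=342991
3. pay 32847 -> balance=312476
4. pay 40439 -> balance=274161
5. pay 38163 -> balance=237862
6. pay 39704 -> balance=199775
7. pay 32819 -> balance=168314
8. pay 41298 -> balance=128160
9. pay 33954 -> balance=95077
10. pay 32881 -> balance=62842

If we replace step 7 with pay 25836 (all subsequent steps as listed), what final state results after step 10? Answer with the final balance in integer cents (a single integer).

69969

(re-executing from step 7 with the substitution; state before step 7: balance=199775)
7. pay 25836 -> balance=175297
8. pay 41298 -> balance=135191
9. pay 33954 -> balance=102156
10. pay 32881 -> balance=69969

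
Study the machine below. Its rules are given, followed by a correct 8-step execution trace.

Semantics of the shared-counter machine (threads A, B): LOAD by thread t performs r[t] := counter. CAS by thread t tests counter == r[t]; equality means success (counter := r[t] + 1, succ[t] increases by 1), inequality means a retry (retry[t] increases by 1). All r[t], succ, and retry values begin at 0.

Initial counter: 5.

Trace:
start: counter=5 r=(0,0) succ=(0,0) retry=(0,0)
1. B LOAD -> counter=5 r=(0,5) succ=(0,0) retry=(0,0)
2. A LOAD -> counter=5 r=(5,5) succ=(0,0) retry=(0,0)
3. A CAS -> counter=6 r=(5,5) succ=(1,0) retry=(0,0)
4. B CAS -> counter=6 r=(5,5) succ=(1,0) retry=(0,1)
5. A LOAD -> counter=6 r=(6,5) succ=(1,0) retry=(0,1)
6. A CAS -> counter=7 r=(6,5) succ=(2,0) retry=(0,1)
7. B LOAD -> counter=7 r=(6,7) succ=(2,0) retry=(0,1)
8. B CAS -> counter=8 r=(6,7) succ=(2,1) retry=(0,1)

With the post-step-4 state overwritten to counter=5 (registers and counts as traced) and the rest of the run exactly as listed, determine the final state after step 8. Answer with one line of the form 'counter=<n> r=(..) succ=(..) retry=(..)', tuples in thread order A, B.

counter=7 r=(5,6) succ=(2,1) retry=(0,1)

state after step 4 := counter=5 r=(5,5) succ=(1,0) retry=(0,1)
5. A LOAD -> counter=5 r=(5,5) succ=(1,0) retry=(0,1)
6. A CAS -> counter=6 r=(5,5) succ=(2,0) retry=(0,1)
7. B LOAD -> counter=6 r=(5,6) succ=(2,0) retry=(0,1)
8. B CAS -> counter=7 r=(5,6) succ=(2,1) retry=(0,1)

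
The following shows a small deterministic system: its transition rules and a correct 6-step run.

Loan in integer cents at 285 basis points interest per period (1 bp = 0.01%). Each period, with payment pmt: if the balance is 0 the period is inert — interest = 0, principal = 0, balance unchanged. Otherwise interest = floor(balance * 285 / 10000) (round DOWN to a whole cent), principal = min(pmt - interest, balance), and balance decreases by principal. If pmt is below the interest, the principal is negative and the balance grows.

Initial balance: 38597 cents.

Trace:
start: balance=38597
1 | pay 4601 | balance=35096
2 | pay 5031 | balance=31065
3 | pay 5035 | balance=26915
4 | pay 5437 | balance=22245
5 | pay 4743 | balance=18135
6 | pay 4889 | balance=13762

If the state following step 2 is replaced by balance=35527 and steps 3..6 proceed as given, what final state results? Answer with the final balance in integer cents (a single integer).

state after step 2 := balance=35527
3 | pay 5035 | balance=31504
4 | pay 5437 | balance=26964
5 | pay 4743 | balance=22989
6 | pay 4889 | balance=18755

18755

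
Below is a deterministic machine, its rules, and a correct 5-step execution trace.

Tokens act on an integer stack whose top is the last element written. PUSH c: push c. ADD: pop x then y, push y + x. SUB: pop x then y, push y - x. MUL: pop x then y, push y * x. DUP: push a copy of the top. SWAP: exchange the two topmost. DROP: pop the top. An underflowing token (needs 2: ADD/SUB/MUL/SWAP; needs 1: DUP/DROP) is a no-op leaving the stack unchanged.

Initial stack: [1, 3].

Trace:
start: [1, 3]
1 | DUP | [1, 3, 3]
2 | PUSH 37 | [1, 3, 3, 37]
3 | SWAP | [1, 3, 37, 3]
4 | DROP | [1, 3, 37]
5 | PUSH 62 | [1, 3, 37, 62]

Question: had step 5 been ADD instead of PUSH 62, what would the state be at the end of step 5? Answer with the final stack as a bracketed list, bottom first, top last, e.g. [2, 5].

[1, 40]

(re-executing from step 5 with the substitution; state before step 5: [1, 3, 37])
5 | ADD | [1, 40]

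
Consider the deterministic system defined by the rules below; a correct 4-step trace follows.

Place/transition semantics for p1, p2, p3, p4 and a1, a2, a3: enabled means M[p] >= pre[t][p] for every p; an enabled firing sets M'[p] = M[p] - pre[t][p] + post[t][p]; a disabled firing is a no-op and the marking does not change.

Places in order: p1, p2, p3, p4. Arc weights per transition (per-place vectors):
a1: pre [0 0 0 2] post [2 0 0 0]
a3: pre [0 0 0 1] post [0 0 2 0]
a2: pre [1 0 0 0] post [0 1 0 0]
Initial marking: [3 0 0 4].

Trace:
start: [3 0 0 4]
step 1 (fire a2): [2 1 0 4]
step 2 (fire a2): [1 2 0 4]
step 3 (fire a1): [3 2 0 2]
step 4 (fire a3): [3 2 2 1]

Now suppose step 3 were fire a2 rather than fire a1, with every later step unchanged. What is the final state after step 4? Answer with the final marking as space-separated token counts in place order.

0 3 2 3

(re-executing from step 3 with the substitution; state before step 3: [1 2 0 4])
step 3 (fire a2): [0 3 0 4]
step 4 (fire a3): [0 3 2 3]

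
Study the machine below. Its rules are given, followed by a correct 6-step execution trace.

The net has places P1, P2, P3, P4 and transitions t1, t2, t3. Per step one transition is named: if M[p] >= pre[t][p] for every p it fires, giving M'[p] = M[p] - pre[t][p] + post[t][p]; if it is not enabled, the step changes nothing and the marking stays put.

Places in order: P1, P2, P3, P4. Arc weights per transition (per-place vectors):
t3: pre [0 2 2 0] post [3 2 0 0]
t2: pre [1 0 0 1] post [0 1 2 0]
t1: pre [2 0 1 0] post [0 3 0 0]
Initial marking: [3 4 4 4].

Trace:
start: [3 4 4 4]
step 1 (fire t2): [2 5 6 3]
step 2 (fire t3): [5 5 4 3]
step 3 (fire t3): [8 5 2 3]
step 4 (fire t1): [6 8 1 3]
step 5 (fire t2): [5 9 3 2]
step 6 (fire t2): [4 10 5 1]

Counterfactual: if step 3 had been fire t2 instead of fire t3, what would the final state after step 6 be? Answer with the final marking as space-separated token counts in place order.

(re-executing from step 3 with the substitution; state before step 3: [5 5 4 3])
step 3 (fire t2): [4 6 6 2]
step 4 (fire t1): [2 9 5 2]
step 5 (fire t2): [1 10 7 1]
step 6 (fire t2): [0 11 9 0]

0 11 9 0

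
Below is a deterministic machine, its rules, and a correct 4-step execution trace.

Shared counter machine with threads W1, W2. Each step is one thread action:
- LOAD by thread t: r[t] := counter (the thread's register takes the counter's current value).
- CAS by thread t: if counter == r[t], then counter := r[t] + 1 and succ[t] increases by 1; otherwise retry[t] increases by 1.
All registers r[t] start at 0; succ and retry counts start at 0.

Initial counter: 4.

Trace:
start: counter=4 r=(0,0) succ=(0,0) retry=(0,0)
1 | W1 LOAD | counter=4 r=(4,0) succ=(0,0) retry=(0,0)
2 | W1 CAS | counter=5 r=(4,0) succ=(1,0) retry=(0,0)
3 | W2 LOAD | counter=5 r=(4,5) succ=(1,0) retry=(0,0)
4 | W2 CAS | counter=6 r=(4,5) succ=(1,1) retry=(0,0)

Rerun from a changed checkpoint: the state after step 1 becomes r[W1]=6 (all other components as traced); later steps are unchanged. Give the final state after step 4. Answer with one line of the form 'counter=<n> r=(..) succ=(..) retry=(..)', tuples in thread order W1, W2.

state after step 1 := counter=4 r=(6,0) succ=(0,0) retry=(0,0)
2 | W1 CAS | counter=4 r=(6,0) succ=(0,0) retry=(1,0)
3 | W2 LOAD | counter=4 r=(6,4) succ=(0,0) retry=(1,0)
4 | W2 CAS | counter=5 r=(6,4) succ=(0,1) retry=(1,0)

counter=5 r=(6,4) succ=(0,1) retry=(1,0)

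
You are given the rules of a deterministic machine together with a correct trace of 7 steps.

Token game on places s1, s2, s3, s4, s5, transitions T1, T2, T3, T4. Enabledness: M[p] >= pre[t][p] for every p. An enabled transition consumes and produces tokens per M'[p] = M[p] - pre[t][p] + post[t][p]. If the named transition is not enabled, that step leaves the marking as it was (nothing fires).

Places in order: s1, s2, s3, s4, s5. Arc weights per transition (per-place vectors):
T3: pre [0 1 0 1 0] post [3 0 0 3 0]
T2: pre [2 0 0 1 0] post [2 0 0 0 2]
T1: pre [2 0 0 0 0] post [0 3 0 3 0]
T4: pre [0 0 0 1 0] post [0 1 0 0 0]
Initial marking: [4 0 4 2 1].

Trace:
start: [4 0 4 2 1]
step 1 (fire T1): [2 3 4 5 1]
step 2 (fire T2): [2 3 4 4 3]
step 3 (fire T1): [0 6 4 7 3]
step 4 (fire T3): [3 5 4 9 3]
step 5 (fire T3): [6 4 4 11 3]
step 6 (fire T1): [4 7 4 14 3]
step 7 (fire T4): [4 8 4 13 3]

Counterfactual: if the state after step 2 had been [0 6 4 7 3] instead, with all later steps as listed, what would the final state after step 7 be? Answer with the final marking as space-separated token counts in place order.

state after step 2 := [0 6 4 7 3]
step 3 (fire T1): [0 6 4 7 3]
step 4 (fire T3): [3 5 4 9 3]
step 5 (fire T3): [6 4 4 11 3]
step 6 (fire T1): [4 7 4 14 3]
step 7 (fire T4): [4 8 4 13 3]

4 8 4 13 3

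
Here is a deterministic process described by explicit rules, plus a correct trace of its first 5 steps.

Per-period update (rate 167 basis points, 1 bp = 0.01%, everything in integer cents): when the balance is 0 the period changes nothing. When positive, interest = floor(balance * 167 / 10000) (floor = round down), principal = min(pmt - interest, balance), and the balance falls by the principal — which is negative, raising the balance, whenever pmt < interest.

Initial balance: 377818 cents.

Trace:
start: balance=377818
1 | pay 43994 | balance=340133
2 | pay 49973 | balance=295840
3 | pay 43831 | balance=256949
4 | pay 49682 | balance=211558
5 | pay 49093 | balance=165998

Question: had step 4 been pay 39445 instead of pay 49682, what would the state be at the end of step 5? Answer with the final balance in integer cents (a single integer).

(re-executing from step 4 with the substitution; state before step 4: balance=256949)
4 | pay 39445 | balance=221795
5 | pay 49093 | balance=176405

176405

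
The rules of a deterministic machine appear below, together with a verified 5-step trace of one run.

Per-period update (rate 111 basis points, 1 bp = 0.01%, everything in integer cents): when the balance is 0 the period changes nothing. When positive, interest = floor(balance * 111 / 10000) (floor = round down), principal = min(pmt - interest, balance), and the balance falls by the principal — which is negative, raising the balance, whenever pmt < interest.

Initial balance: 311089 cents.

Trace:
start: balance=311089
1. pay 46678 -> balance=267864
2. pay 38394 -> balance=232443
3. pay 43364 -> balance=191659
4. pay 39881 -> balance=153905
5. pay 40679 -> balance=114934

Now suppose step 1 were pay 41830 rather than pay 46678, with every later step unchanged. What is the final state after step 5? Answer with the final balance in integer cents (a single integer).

120000

(re-executing from step 1 with the substitution; state before step 1: balance=311089)
1. pay 41830 -> balance=272712
2. pay 38394 -> balance=237345
3. pay 43364 -> balance=196615
4. pay 39881 -> balance=158916
5. pay 40679 -> balance=120000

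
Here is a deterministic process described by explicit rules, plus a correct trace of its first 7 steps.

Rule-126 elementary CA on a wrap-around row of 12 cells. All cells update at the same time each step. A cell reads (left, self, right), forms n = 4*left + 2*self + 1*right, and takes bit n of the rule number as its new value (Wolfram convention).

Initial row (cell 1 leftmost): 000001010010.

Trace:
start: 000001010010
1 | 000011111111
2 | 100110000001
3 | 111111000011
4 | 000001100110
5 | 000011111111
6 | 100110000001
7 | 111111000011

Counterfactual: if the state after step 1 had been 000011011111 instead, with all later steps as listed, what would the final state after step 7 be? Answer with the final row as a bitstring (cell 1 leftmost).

001101111100

state after step 1 := 000011011111
2 | 100111110001
3 | 111100011011
4 | 000110111110
5 | 001111100011
6 | 111000110111
7 | 001101111100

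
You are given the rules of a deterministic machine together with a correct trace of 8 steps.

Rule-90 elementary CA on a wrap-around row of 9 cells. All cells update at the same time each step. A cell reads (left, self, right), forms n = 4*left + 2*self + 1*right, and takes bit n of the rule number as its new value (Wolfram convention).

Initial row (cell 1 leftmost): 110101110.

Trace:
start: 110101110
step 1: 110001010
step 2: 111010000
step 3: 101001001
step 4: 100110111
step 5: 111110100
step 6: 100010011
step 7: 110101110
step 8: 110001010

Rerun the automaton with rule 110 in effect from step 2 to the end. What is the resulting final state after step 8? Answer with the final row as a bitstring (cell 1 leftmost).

(re-executing steps 2..8 under rule 110; state before step 2: 110001010)
step 2: 110011111
step 3: 010110000
step 4: 111110000
step 5: 100010001
step 6: 100110011
step 7: 101110110
step 8: 111011111

111011111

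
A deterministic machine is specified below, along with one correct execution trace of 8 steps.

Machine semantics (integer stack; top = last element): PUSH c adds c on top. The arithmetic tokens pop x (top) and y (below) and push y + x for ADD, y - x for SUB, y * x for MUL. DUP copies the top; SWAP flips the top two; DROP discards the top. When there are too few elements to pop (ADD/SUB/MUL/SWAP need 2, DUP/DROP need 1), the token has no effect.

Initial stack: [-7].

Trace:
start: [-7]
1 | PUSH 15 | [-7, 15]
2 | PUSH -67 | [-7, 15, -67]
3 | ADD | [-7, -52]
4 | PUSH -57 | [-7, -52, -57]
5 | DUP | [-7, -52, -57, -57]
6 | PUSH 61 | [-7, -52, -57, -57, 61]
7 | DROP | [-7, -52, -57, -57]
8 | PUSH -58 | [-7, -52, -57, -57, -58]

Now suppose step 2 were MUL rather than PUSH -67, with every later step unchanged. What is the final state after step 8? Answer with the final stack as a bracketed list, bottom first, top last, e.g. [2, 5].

(re-executing from step 2 with the substitution; state before step 2: [-7, 15])
2 | MUL | [-105]
3 | ADD | [-105]
4 | PUSH -57 | [-105, -57]
5 | DUP | [-105, -57, -57]
6 | PUSH 61 | [-105, -57, -57, 61]
7 | DROP | [-105, -57, -57]
8 | PUSH -58 | [-105, -57, -57, -58]

[-105, -57, -57, -58]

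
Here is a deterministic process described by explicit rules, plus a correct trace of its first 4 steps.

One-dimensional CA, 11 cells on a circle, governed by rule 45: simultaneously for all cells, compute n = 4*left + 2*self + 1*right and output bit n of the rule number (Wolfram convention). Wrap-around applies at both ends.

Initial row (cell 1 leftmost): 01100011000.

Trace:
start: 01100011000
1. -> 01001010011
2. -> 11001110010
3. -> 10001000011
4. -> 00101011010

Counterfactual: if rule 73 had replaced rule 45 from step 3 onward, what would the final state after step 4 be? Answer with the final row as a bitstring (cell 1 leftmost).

11000000110

(re-executing steps 3..4 under rule 73; state before step 3: 11001110010)
3. -> 11001010000
4. -> 11000000110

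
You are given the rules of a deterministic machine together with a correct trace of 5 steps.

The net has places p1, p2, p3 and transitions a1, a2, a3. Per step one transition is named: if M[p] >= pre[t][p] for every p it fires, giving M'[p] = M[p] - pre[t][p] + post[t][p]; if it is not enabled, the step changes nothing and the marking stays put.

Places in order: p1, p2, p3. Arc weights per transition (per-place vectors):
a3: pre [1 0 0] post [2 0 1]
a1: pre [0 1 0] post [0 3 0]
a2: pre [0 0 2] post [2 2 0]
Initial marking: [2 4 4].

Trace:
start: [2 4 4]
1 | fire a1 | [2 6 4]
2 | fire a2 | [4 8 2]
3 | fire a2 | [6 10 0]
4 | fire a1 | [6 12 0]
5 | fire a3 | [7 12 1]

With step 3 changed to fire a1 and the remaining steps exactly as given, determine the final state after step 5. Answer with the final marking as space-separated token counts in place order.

(re-executing from step 3 with the substitution; state before step 3: [4 8 2])
3 | fire a1 | [4 10 2]
4 | fire a1 | [4 12 2]
5 | fire a3 | [5 12 3]

5 12 3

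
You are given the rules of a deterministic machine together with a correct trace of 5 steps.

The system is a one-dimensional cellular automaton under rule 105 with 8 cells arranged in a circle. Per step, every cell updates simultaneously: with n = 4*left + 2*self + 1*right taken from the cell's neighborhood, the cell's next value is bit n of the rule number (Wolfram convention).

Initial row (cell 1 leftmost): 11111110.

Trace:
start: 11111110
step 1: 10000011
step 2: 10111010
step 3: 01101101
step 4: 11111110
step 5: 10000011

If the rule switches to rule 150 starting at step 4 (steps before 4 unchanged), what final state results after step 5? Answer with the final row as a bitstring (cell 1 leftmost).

(re-executing steps 4..5 under rule 150; state before step 4: 01101101)
step 4: 00000001
step 5: 10000011

10000011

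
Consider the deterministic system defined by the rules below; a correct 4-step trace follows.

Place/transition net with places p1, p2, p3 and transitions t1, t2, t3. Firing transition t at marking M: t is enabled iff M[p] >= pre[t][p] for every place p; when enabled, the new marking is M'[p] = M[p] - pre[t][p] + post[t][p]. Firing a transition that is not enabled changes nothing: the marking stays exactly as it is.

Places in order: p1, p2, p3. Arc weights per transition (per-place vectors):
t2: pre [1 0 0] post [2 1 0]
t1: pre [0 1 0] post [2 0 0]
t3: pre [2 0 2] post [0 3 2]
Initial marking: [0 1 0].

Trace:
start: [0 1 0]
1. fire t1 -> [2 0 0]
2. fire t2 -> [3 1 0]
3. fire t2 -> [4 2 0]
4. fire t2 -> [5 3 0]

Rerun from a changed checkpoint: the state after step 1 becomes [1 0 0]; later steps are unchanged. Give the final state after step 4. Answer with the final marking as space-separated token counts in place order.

4 3 0

state after step 1 := [1 0 0]
2. fire t2 -> [2 1 0]
3. fire t2 -> [3 2 0]
4. fire t2 -> [4 3 0]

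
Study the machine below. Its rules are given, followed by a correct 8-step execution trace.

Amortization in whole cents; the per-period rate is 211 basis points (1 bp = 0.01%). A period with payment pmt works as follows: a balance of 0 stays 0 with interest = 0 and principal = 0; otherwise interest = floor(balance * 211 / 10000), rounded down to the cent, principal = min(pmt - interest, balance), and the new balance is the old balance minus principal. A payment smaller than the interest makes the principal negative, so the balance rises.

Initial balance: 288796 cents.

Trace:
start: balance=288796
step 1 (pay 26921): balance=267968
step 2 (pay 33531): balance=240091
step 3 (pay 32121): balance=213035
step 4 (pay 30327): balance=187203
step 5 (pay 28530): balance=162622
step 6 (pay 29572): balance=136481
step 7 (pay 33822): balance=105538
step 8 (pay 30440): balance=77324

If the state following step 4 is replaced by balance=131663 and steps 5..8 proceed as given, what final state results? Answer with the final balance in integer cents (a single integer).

16947

state after step 4 := balance=131663
step 5 (pay 28530): balance=105911
step 6 (pay 29572): balance=78573
step 7 (pay 33822): balance=46408
step 8 (pay 30440): balance=16947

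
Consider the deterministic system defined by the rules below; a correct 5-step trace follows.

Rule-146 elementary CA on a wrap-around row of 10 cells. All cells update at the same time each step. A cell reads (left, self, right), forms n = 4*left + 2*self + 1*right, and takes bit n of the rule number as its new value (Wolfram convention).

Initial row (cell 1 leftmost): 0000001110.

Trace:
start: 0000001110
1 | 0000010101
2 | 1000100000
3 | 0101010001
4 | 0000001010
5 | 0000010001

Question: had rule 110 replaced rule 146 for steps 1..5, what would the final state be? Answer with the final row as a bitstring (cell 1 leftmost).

(re-executing steps 1..5 under rule 110; state before step 1: 0000001110)
1 | 0000011010
2 | 0000111110
3 | 0001100010
4 | 0011100110
5 | 0110101110

0110101110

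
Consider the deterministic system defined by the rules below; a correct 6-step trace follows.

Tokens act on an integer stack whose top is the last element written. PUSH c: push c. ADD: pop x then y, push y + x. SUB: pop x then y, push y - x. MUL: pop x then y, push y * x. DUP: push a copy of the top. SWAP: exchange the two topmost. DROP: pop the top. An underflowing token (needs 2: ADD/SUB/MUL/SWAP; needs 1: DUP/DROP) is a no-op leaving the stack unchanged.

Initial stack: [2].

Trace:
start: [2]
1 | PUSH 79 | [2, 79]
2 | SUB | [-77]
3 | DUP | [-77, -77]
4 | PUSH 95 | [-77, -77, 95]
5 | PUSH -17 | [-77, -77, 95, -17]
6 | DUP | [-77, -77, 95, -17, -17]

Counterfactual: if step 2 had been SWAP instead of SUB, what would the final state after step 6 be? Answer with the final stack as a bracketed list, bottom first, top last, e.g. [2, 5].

(re-executing from step 2 with the substitution; state before step 2: [2, 79])
2 | SWAP | [79, 2]
3 | DUP | [79, 2, 2]
4 | PUSH 95 | [79, 2, 2, 95]
5 | PUSH -17 | [79, 2, 2, 95, -17]
6 | DUP | [79, 2, 2, 95, -17, -17]

[79, 2, 2, 95, -17, -17]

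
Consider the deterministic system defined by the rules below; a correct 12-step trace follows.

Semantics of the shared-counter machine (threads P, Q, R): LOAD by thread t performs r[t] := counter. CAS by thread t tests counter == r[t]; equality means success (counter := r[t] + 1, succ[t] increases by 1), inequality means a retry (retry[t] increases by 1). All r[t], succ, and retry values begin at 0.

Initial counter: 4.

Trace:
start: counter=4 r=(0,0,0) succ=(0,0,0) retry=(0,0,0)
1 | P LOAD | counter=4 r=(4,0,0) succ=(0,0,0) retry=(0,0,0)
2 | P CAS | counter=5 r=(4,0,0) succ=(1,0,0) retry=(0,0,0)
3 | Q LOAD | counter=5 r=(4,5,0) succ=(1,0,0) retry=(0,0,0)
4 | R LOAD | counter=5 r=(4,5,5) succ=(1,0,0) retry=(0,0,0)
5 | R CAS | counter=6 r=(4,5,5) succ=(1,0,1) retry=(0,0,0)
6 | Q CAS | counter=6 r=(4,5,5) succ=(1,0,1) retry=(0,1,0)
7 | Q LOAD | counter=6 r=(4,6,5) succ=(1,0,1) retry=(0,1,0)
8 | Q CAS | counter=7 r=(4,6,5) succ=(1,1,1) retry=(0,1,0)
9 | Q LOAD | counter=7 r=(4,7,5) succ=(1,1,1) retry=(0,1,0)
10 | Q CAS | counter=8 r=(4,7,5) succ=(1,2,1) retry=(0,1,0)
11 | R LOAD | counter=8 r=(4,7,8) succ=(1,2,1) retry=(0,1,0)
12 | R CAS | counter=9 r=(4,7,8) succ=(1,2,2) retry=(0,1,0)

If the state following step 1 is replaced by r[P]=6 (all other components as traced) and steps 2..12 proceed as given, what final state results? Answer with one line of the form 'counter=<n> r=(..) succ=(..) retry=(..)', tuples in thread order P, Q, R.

counter=8 r=(6,6,7) succ=(0,2,2) retry=(1,1,0)

state after step 1 := counter=4 r=(6,0,0) succ=(0,0,0) retry=(0,0,0)
2 | P CAS | counter=4 r=(6,0,0) succ=(0,0,0) retry=(1,0,0)
3 | Q LOAD | counter=4 r=(6,4,0) succ=(0,0,0) retry=(1,0,0)
4 | R LOAD | counter=4 r=(6,4,4) succ=(0,0,0) retry=(1,0,0)
5 | R CAS | counter=5 r=(6,4,4) succ=(0,0,1) retry=(1,0,0)
6 | Q CAS | counter=5 r=(6,4,4) succ=(0,0,1) retry=(1,1,0)
7 | Q LOAD | counter=5 r=(6,5,4) succ=(0,0,1) retry=(1,1,0)
8 | Q CAS | counter=6 r=(6,5,4) succ=(0,1,1) retry=(1,1,0)
9 | Q LOAD | counter=6 r=(6,6,4) succ=(0,1,1) retry=(1,1,0)
10 | Q CAS | counter=7 r=(6,6,4) succ=(0,2,1) retry=(1,1,0)
11 | R LOAD | counter=7 r=(6,6,7) succ=(0,2,1) retry=(1,1,0)
12 | R CAS | counter=8 r=(6,6,7) succ=(0,2,2) retry=(1,1,0)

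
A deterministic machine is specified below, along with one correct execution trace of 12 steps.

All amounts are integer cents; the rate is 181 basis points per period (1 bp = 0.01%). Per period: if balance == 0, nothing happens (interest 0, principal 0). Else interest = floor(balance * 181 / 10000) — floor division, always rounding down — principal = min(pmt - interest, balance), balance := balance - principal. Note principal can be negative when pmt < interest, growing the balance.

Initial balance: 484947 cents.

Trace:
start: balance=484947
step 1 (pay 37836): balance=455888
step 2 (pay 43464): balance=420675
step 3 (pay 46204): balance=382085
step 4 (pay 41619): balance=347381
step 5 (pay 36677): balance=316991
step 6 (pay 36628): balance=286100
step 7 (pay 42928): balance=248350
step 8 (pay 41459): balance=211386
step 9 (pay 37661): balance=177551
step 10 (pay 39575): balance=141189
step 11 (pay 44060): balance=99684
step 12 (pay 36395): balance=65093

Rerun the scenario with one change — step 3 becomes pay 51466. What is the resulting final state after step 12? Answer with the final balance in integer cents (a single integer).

58907

(re-executing from step 3 with the substitution; state before step 3: balance=420675)
step 3 (pay 51466): balance=376823
step 4 (pay 41619): balance=342024
step 5 (pay 36677): balance=311537
step 6 (pay 36628): balance=280547
step 7 (pay 42928): balance=242696
step 8 (pay 41459): balance=205629
step 9 (pay 37661): balance=171689
step 10 (pay 39575): balance=135221
step 11 (pay 44060): balance=93608
step 12 (pay 36395): balance=58907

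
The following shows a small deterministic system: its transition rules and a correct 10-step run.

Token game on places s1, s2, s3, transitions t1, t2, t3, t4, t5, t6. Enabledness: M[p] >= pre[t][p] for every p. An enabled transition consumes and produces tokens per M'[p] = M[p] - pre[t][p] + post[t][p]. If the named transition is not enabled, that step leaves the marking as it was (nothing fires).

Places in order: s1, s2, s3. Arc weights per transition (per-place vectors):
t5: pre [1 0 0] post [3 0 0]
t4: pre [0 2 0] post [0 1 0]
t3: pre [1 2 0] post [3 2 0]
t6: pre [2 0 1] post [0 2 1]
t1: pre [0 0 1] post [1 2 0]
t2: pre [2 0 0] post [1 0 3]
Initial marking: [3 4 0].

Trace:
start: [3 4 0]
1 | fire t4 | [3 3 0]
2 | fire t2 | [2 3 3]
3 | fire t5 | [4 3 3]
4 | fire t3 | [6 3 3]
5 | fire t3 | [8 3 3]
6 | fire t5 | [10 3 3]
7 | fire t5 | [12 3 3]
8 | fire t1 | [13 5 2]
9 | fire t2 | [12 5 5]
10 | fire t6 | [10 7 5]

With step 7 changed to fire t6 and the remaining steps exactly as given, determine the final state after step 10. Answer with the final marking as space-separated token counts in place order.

(re-executing from step 7 with the substitution; state before step 7: [10 3 3])
7 | fire t6 | [8 5 3]
8 | fire t1 | [9 7 2]
9 | fire t2 | [8 7 5]
10 | fire t6 | [6 9 5]

6 9 5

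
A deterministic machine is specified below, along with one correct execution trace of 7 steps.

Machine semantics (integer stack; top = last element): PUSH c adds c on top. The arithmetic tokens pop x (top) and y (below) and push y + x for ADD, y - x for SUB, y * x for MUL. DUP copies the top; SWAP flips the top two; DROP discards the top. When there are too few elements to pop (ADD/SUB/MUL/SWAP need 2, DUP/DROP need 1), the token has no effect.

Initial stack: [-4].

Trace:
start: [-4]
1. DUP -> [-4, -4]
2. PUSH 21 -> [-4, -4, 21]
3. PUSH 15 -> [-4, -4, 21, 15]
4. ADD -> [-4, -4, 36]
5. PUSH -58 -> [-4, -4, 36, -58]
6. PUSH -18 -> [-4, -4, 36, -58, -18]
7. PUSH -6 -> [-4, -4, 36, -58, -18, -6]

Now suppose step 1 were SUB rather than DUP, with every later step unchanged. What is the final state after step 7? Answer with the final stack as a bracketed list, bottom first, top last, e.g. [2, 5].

[-4, 36, -58, -18, -6]

(re-executing from step 1 with the substitution; state before step 1: [-4])
1. SUB -> [-4]
2. PUSH 21 -> [-4, 21]
3. PUSH 15 -> [-4, 21, 15]
4. ADD -> [-4, 36]
5. PUSH -58 -> [-4, 36, -58]
6. PUSH -18 -> [-4, 36, -58, -18]
7. PUSH -6 -> [-4, 36, -58, -18, -6]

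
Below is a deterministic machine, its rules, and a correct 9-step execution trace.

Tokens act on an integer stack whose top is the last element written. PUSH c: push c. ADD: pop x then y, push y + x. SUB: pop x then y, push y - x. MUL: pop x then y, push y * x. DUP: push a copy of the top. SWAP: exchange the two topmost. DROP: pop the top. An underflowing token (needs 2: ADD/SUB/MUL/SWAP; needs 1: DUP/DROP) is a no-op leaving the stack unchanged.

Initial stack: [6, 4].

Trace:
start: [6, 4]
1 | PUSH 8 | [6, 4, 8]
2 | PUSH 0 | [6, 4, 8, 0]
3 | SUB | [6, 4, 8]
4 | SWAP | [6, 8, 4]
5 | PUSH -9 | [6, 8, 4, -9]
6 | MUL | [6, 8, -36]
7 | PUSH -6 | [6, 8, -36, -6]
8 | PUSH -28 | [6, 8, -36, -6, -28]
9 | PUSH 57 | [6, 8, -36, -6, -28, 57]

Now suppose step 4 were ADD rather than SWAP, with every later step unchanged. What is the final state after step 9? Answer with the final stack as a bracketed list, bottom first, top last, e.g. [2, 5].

[6, -108, -6, -28, 57]

(re-executing from step 4 with the substitution; state before step 4: [6, 4, 8])
4 | ADD | [6, 12]
5 | PUSH -9 | [6, 12, -9]
6 | MUL | [6, -108]
7 | PUSH -6 | [6, -108, -6]
8 | PUSH -28 | [6, -108, -6, -28]
9 | PUSH 57 | [6, -108, -6, -28, 57]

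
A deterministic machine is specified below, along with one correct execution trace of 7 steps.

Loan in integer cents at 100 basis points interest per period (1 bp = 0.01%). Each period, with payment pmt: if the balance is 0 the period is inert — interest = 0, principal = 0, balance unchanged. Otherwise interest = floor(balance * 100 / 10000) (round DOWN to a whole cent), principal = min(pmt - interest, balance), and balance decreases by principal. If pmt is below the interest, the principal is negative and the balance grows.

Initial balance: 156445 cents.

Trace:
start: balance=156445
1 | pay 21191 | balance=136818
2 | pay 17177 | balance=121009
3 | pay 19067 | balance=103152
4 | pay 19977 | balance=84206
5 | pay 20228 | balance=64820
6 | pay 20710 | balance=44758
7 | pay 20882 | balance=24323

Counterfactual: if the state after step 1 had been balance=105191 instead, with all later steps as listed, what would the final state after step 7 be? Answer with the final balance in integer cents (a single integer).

state after step 1 := balance=105191
2 | pay 17177 | balance=89065
3 | pay 19067 | balance=70888
4 | pay 19977 | balance=51619
5 | pay 20228 | balance=31907
6 | pay 20710 | balance=11516
7 | pay 20882 | balance=0

0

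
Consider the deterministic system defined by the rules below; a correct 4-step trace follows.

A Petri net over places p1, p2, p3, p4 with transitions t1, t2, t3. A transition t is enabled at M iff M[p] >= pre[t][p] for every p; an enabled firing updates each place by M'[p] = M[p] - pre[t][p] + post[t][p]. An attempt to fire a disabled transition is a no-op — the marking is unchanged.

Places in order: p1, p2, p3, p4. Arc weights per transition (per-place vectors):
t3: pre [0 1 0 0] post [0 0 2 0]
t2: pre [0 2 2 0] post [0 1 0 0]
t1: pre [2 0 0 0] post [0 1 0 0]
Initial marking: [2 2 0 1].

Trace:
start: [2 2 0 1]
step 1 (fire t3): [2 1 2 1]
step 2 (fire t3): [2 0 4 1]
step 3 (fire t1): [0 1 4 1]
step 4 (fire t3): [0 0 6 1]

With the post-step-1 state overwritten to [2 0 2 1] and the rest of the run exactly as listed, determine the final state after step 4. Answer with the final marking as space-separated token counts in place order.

0 0 4 1

state after step 1 := [2 0 2 1]
step 2 (fire t3): [2 0 2 1]
step 3 (fire t1): [0 1 2 1]
step 4 (fire t3): [0 0 4 1]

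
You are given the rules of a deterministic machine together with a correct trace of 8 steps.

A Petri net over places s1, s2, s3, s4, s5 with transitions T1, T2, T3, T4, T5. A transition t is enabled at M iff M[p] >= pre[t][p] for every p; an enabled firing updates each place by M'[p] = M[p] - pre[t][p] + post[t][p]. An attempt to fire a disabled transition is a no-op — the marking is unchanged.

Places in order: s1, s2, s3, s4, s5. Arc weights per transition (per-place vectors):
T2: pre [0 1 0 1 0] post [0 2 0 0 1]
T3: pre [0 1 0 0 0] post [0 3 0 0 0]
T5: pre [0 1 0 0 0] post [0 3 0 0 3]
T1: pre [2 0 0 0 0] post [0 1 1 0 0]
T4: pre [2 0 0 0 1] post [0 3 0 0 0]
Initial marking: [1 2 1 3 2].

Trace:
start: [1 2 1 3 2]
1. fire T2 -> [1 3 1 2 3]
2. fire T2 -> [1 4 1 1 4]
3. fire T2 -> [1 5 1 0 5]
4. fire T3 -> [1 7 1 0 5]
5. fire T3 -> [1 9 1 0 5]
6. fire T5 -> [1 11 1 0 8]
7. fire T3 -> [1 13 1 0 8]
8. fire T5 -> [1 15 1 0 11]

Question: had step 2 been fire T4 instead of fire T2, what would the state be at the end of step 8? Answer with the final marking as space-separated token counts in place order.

(re-executing from step 2 with the substitution; state before step 2: [1 3 1 2 3])
2. fire T4 -> [1 3 1 2 3]
3. fire T2 -> [1 4 1 1 4]
4. fire T3 -> [1 6 1 1 4]
5. fire T3 -> [1 8 1 1 4]
6. fire T5 -> [1 10 1 1 7]
7. fire T3 -> [1 12 1 1 7]
8. fire T5 -> [1 14 1 1 10]

1 14 1 1 10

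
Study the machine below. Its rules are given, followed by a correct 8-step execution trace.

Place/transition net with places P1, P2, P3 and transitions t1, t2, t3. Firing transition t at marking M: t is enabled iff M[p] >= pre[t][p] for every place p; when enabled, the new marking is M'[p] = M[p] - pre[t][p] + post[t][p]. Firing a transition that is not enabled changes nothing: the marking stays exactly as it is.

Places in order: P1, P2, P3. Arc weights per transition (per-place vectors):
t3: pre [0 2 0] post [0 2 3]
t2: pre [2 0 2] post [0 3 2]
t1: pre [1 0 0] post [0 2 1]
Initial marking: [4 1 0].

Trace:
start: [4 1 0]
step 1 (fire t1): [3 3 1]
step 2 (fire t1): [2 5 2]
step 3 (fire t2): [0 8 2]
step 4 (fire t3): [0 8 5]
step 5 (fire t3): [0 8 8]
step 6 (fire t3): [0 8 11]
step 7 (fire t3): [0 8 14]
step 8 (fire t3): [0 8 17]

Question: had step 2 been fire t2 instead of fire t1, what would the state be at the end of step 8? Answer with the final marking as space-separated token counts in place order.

3 3 16

(re-executing from step 2 with the substitution; state before step 2: [3 3 1])
step 2 (fire t2): [3 3 1]
step 3 (fire t2): [3 3 1]
step 4 (fire t3): [3 3 4]
step 5 (fire t3): [3 3 7]
step 6 (fire t3): [3 3 10]
step 7 (fire t3): [3 3 13]
step 8 (fire t3): [3 3 16]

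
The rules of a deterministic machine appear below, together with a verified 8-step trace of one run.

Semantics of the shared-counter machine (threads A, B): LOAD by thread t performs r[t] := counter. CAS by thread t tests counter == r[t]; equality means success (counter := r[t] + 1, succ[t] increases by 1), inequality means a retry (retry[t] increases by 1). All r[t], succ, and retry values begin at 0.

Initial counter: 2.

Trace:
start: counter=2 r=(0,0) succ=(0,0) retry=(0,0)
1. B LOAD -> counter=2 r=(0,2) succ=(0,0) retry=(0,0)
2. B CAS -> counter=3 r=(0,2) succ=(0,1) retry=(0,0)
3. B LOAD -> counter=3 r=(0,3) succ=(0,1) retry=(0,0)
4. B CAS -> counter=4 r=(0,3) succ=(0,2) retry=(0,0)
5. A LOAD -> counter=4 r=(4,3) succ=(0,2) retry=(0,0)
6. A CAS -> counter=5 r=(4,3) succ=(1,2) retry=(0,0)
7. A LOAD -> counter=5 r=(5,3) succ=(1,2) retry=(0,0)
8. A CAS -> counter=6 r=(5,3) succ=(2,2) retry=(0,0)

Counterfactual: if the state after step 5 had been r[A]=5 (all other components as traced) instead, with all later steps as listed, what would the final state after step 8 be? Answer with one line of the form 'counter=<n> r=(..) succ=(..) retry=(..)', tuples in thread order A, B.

state after step 5 := counter=4 r=(5,3) succ=(0,2) retry=(0,0)
6. A CAS -> counter=4 r=(5,3) succ=(0,2) retry=(1,0)
7. A LOAD -> counter=4 r=(4,3) succ=(0,2) retry=(1,0)
8. A CAS -> counter=5 r=(4,3) succ=(1,2) retry=(1,0)

counter=5 r=(4,3) succ=(1,2) retry=(1,0)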